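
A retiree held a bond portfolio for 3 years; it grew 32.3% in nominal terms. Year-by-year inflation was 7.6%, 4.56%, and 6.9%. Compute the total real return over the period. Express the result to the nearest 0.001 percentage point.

10.003%

Cumulative inflation factor: 1.076 × 1.0456 × 1.069 ≈ 1.20270.
Nominal growth factor: 1.32300. Real growth factor = 1.32300 / 1.20270 ≈ 1.10003.
Total real return ≈ 10.0029%.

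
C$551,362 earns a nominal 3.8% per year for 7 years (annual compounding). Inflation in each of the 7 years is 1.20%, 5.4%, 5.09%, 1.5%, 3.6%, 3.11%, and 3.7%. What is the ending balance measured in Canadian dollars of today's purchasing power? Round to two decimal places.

C$567,976.61

Nominal value at maturity: C$551,362 × (1 + 3.8%)^7 ≈ C$715,843.86.
Price-level factor over 7 years: 1.0120 × 1.054 × 1.0509 × 1.015 × 1.036 × 1.0311 × 1.037 ≈ 1.2603403960.
The maturity value deflated by that factor is the answer in today's purchasing power.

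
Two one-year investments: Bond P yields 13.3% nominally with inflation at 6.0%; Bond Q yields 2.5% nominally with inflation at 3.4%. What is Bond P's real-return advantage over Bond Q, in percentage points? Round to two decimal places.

7.76

Bond P real return: 1.133/1.060 − 1 = 6.887%.
Bond Q real return: 1.025/1.034 − 1 = -0.870%.
Difference: 6.887 − (-0.870) = 7.757 pp.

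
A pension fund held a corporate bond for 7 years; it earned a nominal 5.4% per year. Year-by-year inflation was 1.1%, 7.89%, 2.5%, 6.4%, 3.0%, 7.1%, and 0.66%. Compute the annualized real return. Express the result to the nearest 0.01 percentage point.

Cumulative inflation factor: 1.011 × 1.0789 × 1.025 × 1.064 × 1.030 × 1.071 × 1.0066 ≈ 1.32094.
Nominal growth factor: 1.44505. Real growth factor = 1.44505 / 1.32094 ≈ 1.09396.
Annualized: 1.09396^(1/7) − 1 ≈ 0.01291.

1.29%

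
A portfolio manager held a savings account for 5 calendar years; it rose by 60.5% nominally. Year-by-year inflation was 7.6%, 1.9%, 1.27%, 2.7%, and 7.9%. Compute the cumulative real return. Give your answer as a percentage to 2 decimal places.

Cumulative inflation factor: 1.076 × 1.019 × 1.0127 × 1.027 × 1.079 ≈ 1.23044.
Nominal growth factor: 1.60500. Real growth factor = 1.60500 / 1.23044 ≈ 1.30442.
Total real return ≈ 30.4415%.

30.44%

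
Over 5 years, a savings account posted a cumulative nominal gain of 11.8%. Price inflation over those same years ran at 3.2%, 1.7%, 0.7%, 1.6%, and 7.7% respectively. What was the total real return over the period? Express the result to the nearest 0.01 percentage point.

Cumulative inflation factor: 1.032 × 1.017 × 1.007 × 1.016 × 1.077 ≈ 1.15648.
Nominal growth factor: 1.11800. Real growth factor = 1.11800 / 1.15648 ≈ 0.96672.
Total real return ≈ -3.3277%.

-3.33%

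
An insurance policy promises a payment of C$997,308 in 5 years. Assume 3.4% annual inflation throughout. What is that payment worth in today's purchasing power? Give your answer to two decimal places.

C$843,774.91

Price-level factor over 5 years: (1 + 3.4%)^5 ≈ 1.1819597671.
Purchasing power today: C$997,308 divided by that factor.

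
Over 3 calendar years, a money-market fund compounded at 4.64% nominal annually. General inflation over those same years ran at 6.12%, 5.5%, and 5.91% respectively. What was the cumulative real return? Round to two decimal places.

-3.37%

Cumulative inflation factor: 1.0612 × 1.055 × 1.0591 ≈ 1.18573.
Nominal growth factor: 1.14576. Real growth factor = 1.14576 / 1.18573 ≈ 0.96629.
Total real return ≈ -3.3712%.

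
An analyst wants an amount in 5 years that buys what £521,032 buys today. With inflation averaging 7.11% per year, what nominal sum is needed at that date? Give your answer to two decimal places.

£734,538.38

Cumulative price-level factor: (1+7.11%)^5 ≈ 1.4097759470.
The nominal amount required is £521,032 scaled up by that factor.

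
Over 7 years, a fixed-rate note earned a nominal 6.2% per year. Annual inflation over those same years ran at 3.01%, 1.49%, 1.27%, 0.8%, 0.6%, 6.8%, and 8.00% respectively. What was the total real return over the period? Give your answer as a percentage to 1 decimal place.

Cumulative inflation factor: 1.0301 × 1.0149 × 1.0127 × 1.008 × 1.006 × 1.068 × 1.0800 ≈ 1.23833.
Nominal growth factor: 1.52360. Real growth factor = 1.52360 / 1.23833 ≈ 1.23037.
Total real return ≈ 23.0367%.

23.0%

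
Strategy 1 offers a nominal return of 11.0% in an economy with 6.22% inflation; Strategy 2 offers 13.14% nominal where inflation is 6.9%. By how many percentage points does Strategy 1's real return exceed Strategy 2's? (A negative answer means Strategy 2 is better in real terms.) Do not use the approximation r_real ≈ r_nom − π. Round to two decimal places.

-1.34

Strategy 1 real return: 1.110/1.0622 − 1 = 4.500%.
Strategy 2 real return: 1.1314/1.069 − 1 = 5.837%.
Difference: 4.500 − 5.837 = -1.337 pp.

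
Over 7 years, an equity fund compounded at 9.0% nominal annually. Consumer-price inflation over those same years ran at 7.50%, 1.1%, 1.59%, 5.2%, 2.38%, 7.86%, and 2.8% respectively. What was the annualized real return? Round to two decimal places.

Cumulative inflation factor: 1.0750 × 1.011 × 1.0159 × 1.052 × 1.0238 × 1.0786 × 1.028 ≈ 1.31855.
Nominal growth factor: 1.82804. Real growth factor = 1.82804 / 1.31855 ≈ 1.38641.
Annualized: 1.38641^(1/7) − 1 ≈ 0.04778.

4.78%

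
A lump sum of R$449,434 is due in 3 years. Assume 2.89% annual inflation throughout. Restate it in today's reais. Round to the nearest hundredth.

R$412,616.34

Price-level factor over 3 years: (1 + 2.89%)^3 ≈ 1.0892297676.
Purchasing power today: R$449,434 divided by that factor.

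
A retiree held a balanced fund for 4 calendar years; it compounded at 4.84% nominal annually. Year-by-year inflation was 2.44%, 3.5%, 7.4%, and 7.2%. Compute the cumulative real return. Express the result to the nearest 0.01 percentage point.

Cumulative inflation factor: 1.0244 × 1.035 × 1.074 × 1.072 ≈ 1.22070.
Nominal growth factor: 1.20811. Real growth factor = 1.20811 / 1.22070 ≈ 0.98969.
Total real return ≈ -1.0310%.

-1.03%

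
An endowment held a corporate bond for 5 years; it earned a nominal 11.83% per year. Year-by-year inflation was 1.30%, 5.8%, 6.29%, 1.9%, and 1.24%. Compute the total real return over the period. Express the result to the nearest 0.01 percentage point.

Cumulative inflation factor: 1.0130 × 1.058 × 1.0629 × 1.019 × 1.0124 ≈ 1.17521.
Nominal growth factor: 1.74901. Real growth factor = 1.74901 / 1.17521 ≈ 1.48826.
Total real return ≈ 48.8256%.

48.83%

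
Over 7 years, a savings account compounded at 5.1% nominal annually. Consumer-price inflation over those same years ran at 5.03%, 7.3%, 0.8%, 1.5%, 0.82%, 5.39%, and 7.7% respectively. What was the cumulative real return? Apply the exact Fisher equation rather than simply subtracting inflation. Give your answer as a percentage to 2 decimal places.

7.35%

Cumulative inflation factor: 1.0503 × 1.073 × 1.008 × 1.015 × 1.0082 × 1.0539 × 1.077 ≈ 1.31948.
Nominal growth factor: 1.41651. Real growth factor = 1.41651 / 1.31948 ≈ 1.07354.
Total real return ≈ 7.3538%.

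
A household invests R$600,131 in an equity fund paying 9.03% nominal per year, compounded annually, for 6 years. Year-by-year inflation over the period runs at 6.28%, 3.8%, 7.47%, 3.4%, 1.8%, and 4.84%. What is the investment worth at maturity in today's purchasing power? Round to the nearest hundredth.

Nominal value at maturity: R$600,131 × (1 + 9.03%)^6 ≈ R$1,008,142.99.
Price-level factor over 6 years: 1.0628 × 1.038 × 1.0747 × 1.034 × 1.018 × 1.0484 ≈ 1.3083727103.
The maturity value deflated by that factor is the answer in today's purchasing power.

R$770,531.96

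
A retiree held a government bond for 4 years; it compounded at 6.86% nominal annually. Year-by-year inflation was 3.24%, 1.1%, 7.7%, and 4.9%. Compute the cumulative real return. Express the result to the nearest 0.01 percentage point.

Cumulative inflation factor: 1.0324 × 1.011 × 1.077 × 1.049 ≈ 1.17921.
Nominal growth factor: 1.30395. Real growth factor = 1.30395 / 1.17921 ≈ 1.10578.
Total real return ≈ 10.5784%.

10.58%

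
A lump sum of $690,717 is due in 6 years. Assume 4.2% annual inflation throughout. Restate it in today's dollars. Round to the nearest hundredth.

Price-level factor over 6 years: (1 + 4.2%)^6 ≈ 1.2799892251.
Purchasing power today: $690,717 divided by that factor.

$539,627.20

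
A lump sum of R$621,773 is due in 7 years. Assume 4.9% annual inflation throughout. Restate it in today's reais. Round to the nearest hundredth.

R$444,839.60

Price-level factor over 7 years: (1 + 4.9%)^7 ≈ 1.3977465126.
Purchasing power today: R$621,773 divided by that factor.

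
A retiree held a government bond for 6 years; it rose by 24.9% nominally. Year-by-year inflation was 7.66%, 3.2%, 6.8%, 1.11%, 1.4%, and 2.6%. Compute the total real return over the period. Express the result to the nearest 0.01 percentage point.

0.06%

Cumulative inflation factor: 1.0766 × 1.032 × 1.068 × 1.0111 × 1.014 × 1.026 ≈ 1.24820.
Nominal growth factor: 1.24900. Real growth factor = 1.24900 / 1.24820 ≈ 1.00064.
Total real return ≈ 0.0640%.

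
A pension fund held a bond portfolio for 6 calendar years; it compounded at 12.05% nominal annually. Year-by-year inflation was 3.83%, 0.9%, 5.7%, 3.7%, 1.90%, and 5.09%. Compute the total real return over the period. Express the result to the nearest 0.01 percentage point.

60.94%

Cumulative inflation factor: 1.0383 × 1.009 × 1.057 × 1.037 × 1.0190 × 1.0509 ≈ 1.22971.
Nominal growth factor: 1.97912. Real growth factor = 1.97912 / 1.22971 ≈ 1.60941.
Total real return ≈ 60.9414%.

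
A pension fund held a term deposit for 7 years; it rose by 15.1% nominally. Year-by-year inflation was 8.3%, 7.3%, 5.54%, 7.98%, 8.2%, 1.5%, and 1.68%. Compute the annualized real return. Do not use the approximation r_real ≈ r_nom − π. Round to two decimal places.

-3.52%

Cumulative inflation factor: 1.083 × 1.073 × 1.0554 × 1.0798 × 1.082 × 1.015 × 1.0168 ≈ 1.47883.
Nominal growth factor: 1.15100. Real growth factor = 1.15100 / 1.47883 ≈ 0.77832.
Annualized: 0.77832^(1/7) − 1 ≈ -0.03517.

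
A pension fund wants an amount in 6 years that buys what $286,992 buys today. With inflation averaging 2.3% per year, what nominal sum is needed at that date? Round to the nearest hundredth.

$328,945.23

Cumulative price-level factor: (1+2.3%)^6 ≈ 1.1461825764.
The nominal amount required is $286,992 scaled up by that factor.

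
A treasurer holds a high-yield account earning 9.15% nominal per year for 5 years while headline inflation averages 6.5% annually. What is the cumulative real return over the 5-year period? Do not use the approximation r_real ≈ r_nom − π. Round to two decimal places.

The annual real rate is (1+9.15%)/(1+6.5%) − 1 = 2.4883%.
Compounded over 5 years: (1 + 0.024883)^5 − 1 ≈ 0.13076.

13.08%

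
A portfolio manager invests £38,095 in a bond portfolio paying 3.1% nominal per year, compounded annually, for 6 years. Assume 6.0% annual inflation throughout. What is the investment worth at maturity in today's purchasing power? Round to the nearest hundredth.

Nominal value at maturity: £38,095 × (1 + 3.1%)^6 ≈ £45,753.04.
Price-level factor over 6 years: (1 + 6.0%)^6 ≈ 1.4185191123.
The maturity value deflated by that factor is the answer in today's purchasing power.

£32,254.09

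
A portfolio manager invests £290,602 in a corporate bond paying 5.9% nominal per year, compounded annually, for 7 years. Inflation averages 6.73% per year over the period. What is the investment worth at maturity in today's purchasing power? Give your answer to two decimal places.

£275,146.98

Nominal value at maturity: £290,602 × (1 + 5.9%)^7 ≈ £434,080.54.
Price-level factor over 7 years: (1 + 6.73%)^7 ≈ 1.5776314887.
The maturity value deflated by that factor is the answer in today's purchasing power.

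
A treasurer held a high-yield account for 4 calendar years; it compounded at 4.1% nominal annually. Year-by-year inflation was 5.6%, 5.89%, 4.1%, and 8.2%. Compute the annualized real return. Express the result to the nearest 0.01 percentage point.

-1.73%

Cumulative inflation factor: 1.056 × 1.0589 × 1.041 × 1.082 ≈ 1.25950.
Nominal growth factor: 1.17436. Real growth factor = 1.17436 / 1.25950 ≈ 0.93241.
Annualized: 0.93241^(1/4) − 1 ≈ -0.01734.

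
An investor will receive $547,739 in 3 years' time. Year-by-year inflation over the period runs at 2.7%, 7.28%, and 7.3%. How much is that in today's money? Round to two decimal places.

Price-level factor over 3 years: 1.027 × 1.0728 × 1.073 = 1.1821944888.
Purchasing power today: $547,739 divided by that factor.

$463,323.93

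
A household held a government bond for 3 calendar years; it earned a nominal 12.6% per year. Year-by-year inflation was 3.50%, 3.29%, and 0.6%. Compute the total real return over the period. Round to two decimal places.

Cumulative inflation factor: 1.0350 × 1.0329 × 1.006 ≈ 1.07547.
Nominal growth factor: 1.42763. Real growth factor = 1.42763 / 1.07547 ≈ 1.32745.
Total real return ≈ 32.7451%.

32.75%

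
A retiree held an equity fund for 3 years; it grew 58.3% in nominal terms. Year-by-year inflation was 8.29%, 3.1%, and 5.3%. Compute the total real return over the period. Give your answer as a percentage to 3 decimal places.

Cumulative inflation factor: 1.0829 × 1.031 × 1.053 ≈ 1.17564.
Nominal growth factor: 1.58300. Real growth factor = 1.58300 / 1.17564 ≈ 1.34650.
Total real return ≈ 34.6497%.

34.650%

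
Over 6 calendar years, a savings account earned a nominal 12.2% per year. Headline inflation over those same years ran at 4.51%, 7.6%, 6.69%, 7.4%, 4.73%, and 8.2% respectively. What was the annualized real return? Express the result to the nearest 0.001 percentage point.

5.340%

Cumulative inflation factor: 1.0451 × 1.076 × 1.0669 × 1.074 × 1.0473 × 1.082 ≈ 1.46015.
Nominal growth factor: 1.99507. Real growth factor = 1.99507 / 1.46015 ≈ 1.36635.
Annualized: 1.36635^(1/6) − 1 ≈ 0.05340.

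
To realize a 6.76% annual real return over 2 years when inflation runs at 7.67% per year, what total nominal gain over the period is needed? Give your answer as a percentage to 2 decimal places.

32.13%

Required annual nominal rate: (1+6.76%)(1+7.67%) − 1 = 14.948492%.
Cumulative over 2 years: (1 + 0.14948492)^2 − 1 ≈ 0.32132.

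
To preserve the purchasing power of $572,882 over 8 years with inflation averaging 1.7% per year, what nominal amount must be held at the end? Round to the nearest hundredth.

$655,590.72

Cumulative price-level factor: (1+1.7%)^8 ≈ 1.1443730547.
Multiplying $572,882 by the price-level factor gives the future nominal sum.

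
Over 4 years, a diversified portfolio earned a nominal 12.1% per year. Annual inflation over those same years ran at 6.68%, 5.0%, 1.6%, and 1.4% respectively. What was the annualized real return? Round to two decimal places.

8.16%

Cumulative inflation factor: 1.0668 × 1.050 × 1.016 × 1.014 ≈ 1.15400.
Nominal growth factor: 1.57915. Real growth factor = 1.57915 / 1.15400 ≈ 1.36842.
Annualized: 1.36842^(1/4) − 1 ≈ 0.08157.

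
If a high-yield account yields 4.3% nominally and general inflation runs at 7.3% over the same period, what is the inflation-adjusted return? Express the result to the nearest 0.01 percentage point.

Real return via the Fisher equation: (1 + 4.3%)/(1 + 7.3%) − 1 = 1.043/1.073 − 1 ≈ -0.02796.

-2.80%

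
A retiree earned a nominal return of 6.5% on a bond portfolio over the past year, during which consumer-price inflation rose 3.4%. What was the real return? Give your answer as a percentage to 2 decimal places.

3.00%

Real return via the Fisher equation: (1 + 6.5%)/(1 + 3.4%) − 1 = 1.065/1.034 − 1 ≈ 0.02998.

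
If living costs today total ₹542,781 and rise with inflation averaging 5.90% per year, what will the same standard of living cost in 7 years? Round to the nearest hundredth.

₹810,767.55

Cumulative price-level factor: (1+5.90%)^7 ≈ 1.4937286838.
Multiplying ₹542,781 by the price-level factor gives the future nominal sum.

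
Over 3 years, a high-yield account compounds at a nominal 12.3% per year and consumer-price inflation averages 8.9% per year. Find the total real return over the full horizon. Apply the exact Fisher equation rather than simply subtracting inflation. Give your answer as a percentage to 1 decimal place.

9.7%

The annual real rate is (1+12.3%)/(1+8.9%) − 1 = 3.1221%.
Compounded over 3 years: (1 + 0.031221)^3 − 1 ≈ 0.09662.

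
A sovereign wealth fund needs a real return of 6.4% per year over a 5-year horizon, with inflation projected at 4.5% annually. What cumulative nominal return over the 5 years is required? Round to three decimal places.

69.938%

Required annual nominal rate: (1+6.4%)(1+4.5%) − 1 = 11.188%.
Cumulative over 5 years: (1 + 0.11188)^5 − 1 ≈ 0.69938.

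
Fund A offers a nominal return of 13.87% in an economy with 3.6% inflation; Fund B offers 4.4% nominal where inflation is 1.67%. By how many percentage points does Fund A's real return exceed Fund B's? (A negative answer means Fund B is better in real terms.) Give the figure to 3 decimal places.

Fund A real return: 1.1387/1.036 − 1 = 9.9131%.
Fund B real return: 1.044/1.0167 − 1 = 2.6852%.
Difference: 9.9131 − 2.6852 = 7.2279 pp.

7.228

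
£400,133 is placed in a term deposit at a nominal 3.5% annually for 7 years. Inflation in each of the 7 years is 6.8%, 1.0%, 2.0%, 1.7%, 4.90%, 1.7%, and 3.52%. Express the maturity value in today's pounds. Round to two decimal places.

Nominal value at maturity: £400,133 × (1 + 3.5%)^7 ≈ £509,080.92.
Price-level factor over 7 years: 1.068 × 1.010 × 1.020 × 1.017 × 1.0490 × 1.017 × 1.0352 ≈ 1.2357609164.
Dividing the nominal maturity value by the price-level factor gives the value in today's money.

£411,957.45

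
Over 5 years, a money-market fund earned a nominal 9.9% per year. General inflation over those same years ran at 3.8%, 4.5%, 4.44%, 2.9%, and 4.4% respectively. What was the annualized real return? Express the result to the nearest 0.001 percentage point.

Cumulative inflation factor: 1.038 × 1.045 × 1.0444 × 1.029 × 1.044 ≈ 1.21702.
Nominal growth factor: 1.60320. Real growth factor = 1.60320 / 1.21702 ≈ 1.31732.
Annualized: 1.31732^(1/5) − 1 ≈ 0.05667.

5.667%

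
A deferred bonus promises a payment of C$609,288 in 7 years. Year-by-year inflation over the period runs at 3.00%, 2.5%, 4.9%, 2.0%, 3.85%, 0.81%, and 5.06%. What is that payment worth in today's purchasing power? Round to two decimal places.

Price-level factor over 7 years: 1.0300 × 1.025 × 1.049 × 1.020 × 1.0385 × 1.0081 × 1.0506 ≈ 1.2424652819.
Purchasing power today: C$609,288 divided by that factor.

C$490,386.34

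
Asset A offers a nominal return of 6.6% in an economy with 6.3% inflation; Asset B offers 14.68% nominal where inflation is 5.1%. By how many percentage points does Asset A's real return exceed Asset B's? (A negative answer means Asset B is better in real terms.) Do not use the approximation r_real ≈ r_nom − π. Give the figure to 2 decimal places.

Asset A real return: 1.066/1.063 − 1 = 0.282%.
Asset B real return: 1.1468/1.051 − 1 = 9.115%.
Difference: 0.282 − 9.115 = -8.833 pp.

-8.83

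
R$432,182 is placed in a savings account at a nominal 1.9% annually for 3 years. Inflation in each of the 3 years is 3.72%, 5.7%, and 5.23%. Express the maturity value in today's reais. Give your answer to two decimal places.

R$396,380.39

Nominal value at maturity: R$432,182 × (1 + 1.9%)^3 ≈ R$457,287.39.
Price-level factor over 3 years: 1.0372 × 1.057 × 1.0523 ≈ 1.1536579569.
The maturity value deflated by that factor is the answer in today's purchasing power.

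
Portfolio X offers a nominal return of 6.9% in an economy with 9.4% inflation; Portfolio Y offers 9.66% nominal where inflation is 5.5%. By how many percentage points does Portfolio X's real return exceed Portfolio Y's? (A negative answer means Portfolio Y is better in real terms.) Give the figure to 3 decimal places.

Portfolio X real return: 1.069/1.094 − 1 = -2.2852%.
Portfolio Y real return: 1.0966/1.055 − 1 = 3.9431%.
Difference: -2.2852 − 3.9431 = -6.2283 pp.

-6.228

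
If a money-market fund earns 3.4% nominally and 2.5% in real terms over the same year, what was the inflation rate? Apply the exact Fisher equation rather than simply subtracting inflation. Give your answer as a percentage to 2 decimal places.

0.88%

From (1+r_nom) = (1+r_real)(1+π), we get 1+π = (1 + 3.4%)/(1 + 2.5%) = 1.034/1.025 ≈ 1.00878.
So π ≈ 0.8780%.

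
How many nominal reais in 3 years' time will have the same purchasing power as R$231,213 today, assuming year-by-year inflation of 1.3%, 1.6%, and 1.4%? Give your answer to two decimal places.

R$241,297.80

Cumulative price-level factor: 1.013 × 1.016 × 1.014 = 1.043616912.
Multiplying R$231,213 by the price-level factor gives the future nominal sum.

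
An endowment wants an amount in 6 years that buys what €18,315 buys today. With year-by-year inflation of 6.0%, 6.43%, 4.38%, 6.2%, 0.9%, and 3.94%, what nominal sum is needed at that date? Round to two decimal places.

€24,021.08

Cumulative price-level factor: 1.060 × 1.0643 × 1.0438 × 1.062 × 1.009 × 1.0394 ≈ 1.3115523061.
Multiplying €18,315 by the price-level factor gives the future nominal sum.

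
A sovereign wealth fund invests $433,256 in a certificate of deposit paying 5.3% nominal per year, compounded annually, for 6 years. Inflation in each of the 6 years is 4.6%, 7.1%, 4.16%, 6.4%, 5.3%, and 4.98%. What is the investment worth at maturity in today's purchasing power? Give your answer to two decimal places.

$430,344.36

Nominal value at maturity: $433,256 × (1 + 5.3%)^6 ≈ $590,629.06.
Price-level factor over 6 years: 1.046 × 1.071 × 1.0416 × 1.064 × 1.053 × 1.0498 ≈ 1.3724568343.
The maturity value deflated by that factor is the answer in today's purchasing power.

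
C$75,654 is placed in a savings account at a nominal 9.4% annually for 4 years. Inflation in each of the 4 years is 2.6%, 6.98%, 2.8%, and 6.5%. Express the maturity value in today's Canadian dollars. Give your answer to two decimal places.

C$90,179.64

Nominal value at maturity: C$75,654 × (1 + 9.4%)^4 ≈ C$108,368.03.
Price-level factor over 4 years: 1.026 × 1.0698 × 1.028 × 1.065 ≈ 1.2016906353.
Dividing the nominal maturity value by the price-level factor gives the value in today's money.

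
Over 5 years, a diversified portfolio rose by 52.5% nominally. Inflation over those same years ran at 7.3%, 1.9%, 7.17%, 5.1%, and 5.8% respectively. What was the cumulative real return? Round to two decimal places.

17.04%

Cumulative inflation factor: 1.073 × 1.019 × 1.0717 × 1.051 × 1.058 ≈ 1.30297.
Nominal growth factor: 1.52500. Real growth factor = 1.52500 / 1.30297 ≈ 1.17040.
Total real return ≈ 17.0400%.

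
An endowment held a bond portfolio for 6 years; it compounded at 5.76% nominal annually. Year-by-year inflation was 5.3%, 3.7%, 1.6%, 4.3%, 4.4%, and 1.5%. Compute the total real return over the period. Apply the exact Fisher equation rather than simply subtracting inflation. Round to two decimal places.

Cumulative inflation factor: 1.053 × 1.037 × 1.016 × 1.043 × 1.044 × 1.015 ≈ 1.22617.
Nominal growth factor: 1.39936. Real growth factor = 1.39936 / 1.22617 ≈ 1.14124.
Total real return ≈ 14.1240%.

14.12%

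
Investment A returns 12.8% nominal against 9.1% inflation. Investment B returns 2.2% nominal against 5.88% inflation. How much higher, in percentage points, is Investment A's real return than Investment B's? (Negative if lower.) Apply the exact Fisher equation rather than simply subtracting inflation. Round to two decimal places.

6.87

Investment A real return: 1.128/1.091 − 1 = 3.391%.
Investment B real return: 1.022/1.0588 − 1 = -3.476%.
Difference: 3.391 − (-3.476) = 6.867 pp.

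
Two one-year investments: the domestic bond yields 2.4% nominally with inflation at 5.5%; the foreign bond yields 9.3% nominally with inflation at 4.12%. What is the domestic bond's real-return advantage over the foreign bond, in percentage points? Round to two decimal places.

The domestic bond real return: 1.024/1.055 − 1 = -2.938%.
The foreign bond real return: 1.093/1.0412 − 1 = 4.975%.
Difference: -2.938 − 4.975 = -7.913 pp.

-7.91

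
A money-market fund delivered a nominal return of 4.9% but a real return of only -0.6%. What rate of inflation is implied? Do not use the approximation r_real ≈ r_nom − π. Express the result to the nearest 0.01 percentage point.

From (1+r_nom) = (1+r_real)(1+π), we get 1+π = (1 + 4.9%)/(1 − 0.6%) = 1.049/0.994 ≈ 1.05533.
So π ≈ 5.5332%.

5.53%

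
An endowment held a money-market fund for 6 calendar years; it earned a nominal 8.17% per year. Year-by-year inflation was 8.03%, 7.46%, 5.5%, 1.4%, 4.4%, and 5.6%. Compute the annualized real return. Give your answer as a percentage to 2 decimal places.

2.65%

Cumulative inflation factor: 1.0803 × 1.0746 × 1.055 × 1.014 × 1.044 × 1.056 ≈ 1.36913.
Nominal growth factor: 1.60192. Real growth factor = 1.60192 / 1.36913 ≈ 1.17002.
Annualized: 1.17002^(1/6) − 1 ≈ 0.02652.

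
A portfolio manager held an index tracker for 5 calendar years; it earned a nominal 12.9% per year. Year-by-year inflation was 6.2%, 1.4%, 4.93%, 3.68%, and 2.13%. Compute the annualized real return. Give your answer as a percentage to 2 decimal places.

Cumulative inflation factor: 1.062 × 1.014 × 1.0493 × 1.0368 × 1.0213 ≈ 1.19649.
Nominal growth factor: 1.83430. Real growth factor = 1.83430 / 1.19649 ≈ 1.53306.
Annualized: 1.53306^(1/5) − 1 ≈ 0.08921.

8.92%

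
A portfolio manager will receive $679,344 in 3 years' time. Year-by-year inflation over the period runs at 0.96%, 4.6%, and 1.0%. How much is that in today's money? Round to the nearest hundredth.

$636,923.60

Price-level factor over 3 years: 1.0096 × 1.046 × 1.010 = 1.066602016.
Purchasing power today: $679,344 divided by that factor.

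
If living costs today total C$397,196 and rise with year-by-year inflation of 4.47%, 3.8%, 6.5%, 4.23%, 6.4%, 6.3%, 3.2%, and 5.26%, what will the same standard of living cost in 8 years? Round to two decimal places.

Cumulative price-level factor: 1.0447 × 1.038 × 1.065 × 1.0423 × 1.064 × 1.063 × 1.032 × 1.0526 ≈ 1.4789355526.
The nominal amount required is C$397,196 scaled up by that factor.

C$587,427.29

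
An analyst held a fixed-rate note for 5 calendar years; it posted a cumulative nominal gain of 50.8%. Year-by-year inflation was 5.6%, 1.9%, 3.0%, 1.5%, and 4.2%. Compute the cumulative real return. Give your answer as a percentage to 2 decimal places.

Cumulative inflation factor: 1.056 × 1.019 × 1.030 × 1.015 × 1.042 ≈ 1.17222.
Nominal growth factor: 1.50800. Real growth factor = 1.50800 / 1.17222 ≈ 1.28645.
Total real return ≈ 28.6448%.

28.64%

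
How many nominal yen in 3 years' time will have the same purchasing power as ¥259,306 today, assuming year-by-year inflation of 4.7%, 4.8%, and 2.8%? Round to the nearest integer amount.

Cumulative price-level factor: 1.047 × 1.048 × 1.028 = 1.127979168.
Multiplying ¥259,306 by the price-level factor gives the future nominal sum.

¥292,492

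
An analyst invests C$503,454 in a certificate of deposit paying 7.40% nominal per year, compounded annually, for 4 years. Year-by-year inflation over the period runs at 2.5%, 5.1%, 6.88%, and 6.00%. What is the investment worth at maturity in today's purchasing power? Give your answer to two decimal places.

Nominal value at maturity: C$503,454 × (1 + 7.40%)^4 ≈ C$669,849.01.
Price-level factor over 4 years: 1.025 × 1.051 × 1.0688 × 1.0600 = 1.2204750112.
The maturity value deflated by that factor is the answer in today's purchasing power.

C$548,842.87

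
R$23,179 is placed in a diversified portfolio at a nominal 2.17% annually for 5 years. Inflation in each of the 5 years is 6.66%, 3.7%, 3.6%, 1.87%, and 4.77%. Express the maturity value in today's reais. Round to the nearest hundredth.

Nominal value at maturity: R$23,179 × (1 + 2.17%)^5 ≈ R$25,805.46.
Price-level factor over 5 years: 1.0666 × 1.037 × 1.036 × 1.0187 × 1.0477 ≈ 1.2229912257.
The maturity value deflated by that factor is the answer in today's purchasing power.

R$21,100.28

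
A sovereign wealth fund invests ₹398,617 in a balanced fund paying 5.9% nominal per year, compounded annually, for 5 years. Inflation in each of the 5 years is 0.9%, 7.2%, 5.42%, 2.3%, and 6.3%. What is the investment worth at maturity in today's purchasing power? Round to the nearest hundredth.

₹428,171.50

Nominal value at maturity: ₹398,617 × (1 + 5.9%)^5 ≈ ₹530,927.98.
Price-level factor over 5 years: 1.009 × 1.072 × 1.0542 × 1.023 × 1.063 ≈ 1.2399890833.
The maturity value deflated by that factor is the answer in today's purchasing power.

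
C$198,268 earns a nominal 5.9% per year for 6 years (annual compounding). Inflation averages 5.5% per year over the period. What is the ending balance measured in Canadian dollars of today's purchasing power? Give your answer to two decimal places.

C$202,821.33

Nominal value at maturity: C$198,268 × (1 + 5.9%)^6 ≈ C$279,658.73.
Price-level factor over 6 years: (1 + 5.5%)^6 ≈ 1.3788428068.
The maturity value deflated by that factor is the answer in today's purchasing power.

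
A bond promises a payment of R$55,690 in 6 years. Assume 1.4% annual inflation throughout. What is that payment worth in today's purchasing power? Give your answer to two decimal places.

R$51,232.96

Price-level factor over 6 years: (1 + 1.4%)^6 ≈ 1.0869954595.
Purchasing power today: R$55,690 divided by that factor.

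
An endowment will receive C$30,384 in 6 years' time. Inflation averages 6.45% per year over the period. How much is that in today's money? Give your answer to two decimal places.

Price-level factor over 6 years: (1 + 6.45%)^6 ≈ 1.4550368578.
Purchasing power today: C$30,384 divided by that factor.

C$20,881.95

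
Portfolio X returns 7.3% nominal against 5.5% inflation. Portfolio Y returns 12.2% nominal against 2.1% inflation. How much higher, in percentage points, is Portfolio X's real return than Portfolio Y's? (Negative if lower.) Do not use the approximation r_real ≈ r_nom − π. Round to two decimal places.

-8.19

Portfolio X real return: 1.073/1.055 − 1 = 1.706%.
Portfolio Y real return: 1.122/1.021 − 1 = 9.892%.
Difference: 1.706 − 9.892 = -8.186 pp.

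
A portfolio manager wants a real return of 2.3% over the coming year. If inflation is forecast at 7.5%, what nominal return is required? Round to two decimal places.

By the Fisher equation, 1 + r_nom = (1 + 2.3%)(1 + 7.5%) = 1.023 × 1.075 = 1.099725.
So r_nom = 9.9725%.

9.97%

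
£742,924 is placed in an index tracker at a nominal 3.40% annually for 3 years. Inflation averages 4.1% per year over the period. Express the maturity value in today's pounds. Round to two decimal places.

£728,037.61

Nominal value at maturity: £742,924 × (1 + 3.40%)^3 ≈ £821,307.91.
Price-level factor over 3 years: (1 + 4.1%)^3 = 1.128111921.
The maturity value deflated by that factor is the answer in today's purchasing power.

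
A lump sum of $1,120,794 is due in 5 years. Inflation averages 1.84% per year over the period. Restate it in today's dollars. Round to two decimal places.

$1,023,137.13

Price-level factor over 5 years: (1 + 1.84%)^5 ≈ 1.0954484703.
Purchasing power today: $1,120,794 divided by that factor.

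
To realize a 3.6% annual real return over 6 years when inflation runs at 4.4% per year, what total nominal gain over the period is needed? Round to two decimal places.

Required annual nominal rate: (1+3.6%)(1+4.4%) − 1 = 8.1584%.
Cumulative over 6 years: (1 + 0.081584)^6 − 1 ≈ 0.60089.

60.09%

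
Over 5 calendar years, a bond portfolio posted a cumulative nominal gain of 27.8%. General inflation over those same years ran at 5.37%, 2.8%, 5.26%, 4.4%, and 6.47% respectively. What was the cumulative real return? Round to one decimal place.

0.8%

Cumulative inflation factor: 1.0537 × 1.028 × 1.0526 × 1.044 × 1.0647 ≈ 1.26736.
Nominal growth factor: 1.27800. Real growth factor = 1.27800 / 1.26736 ≈ 1.00839.
Total real return ≈ 0.8393%.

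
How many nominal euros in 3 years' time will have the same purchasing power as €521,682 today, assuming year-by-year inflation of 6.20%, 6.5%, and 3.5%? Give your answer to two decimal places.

€610,689.32

Cumulative price-level factor: 1.0620 × 1.065 × 1.035 = 1.17061605.
Multiplying €521,682 by the price-level factor gives the future nominal sum.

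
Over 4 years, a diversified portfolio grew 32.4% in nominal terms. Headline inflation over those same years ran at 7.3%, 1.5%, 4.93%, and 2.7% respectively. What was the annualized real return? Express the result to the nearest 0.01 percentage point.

Cumulative inflation factor: 1.073 × 1.015 × 1.0493 × 1.027 ≈ 1.17364.
Nominal growth factor: 1.32400. Real growth factor = 1.32400 / 1.17364 ≈ 1.12811.
Annualized: 1.12811^(1/4) − 1 ≈ 0.03059.

3.06%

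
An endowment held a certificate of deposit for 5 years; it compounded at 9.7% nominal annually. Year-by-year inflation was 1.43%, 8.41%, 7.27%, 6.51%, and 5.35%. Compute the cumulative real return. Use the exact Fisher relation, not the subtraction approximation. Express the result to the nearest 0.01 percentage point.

20.03%

Cumulative inflation factor: 1.0143 × 1.0841 × 1.0727 × 1.0651 × 1.0535 ≈ 1.32355.
Nominal growth factor: 1.58867. Real growth factor = 1.58867 / 1.32355 ≈ 1.20031.
Total real return ≈ 20.0312%.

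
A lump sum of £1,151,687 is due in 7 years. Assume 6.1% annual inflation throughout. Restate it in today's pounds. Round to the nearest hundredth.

£760,898.59

Price-level factor over 7 years: (1 + 6.1%)^7 ≈ 1.5135880397.
Purchasing power today: £1,151,687 divided by that factor.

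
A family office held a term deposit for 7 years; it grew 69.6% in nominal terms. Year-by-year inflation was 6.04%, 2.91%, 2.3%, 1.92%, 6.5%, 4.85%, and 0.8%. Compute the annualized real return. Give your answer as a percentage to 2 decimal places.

4.09%

Cumulative inflation factor: 1.0604 × 1.0291 × 1.023 × 1.0192 × 1.065 × 1.0485 × 1.008 ≈ 1.28068.
Nominal growth factor: 1.69600. Real growth factor = 1.69600 / 1.28068 ≈ 1.32430.
Annualized: 1.32430^(1/7) − 1 ≈ 0.04094.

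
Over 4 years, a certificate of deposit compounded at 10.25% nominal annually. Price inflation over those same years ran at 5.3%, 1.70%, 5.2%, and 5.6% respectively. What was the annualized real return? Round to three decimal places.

5.565%

Cumulative inflation factor: 1.053 × 1.0170 × 1.052 × 1.056 ≈ 1.18968.
Nominal growth factor: 1.47746. Real growth factor = 1.47746 / 1.18968 ≈ 1.24190.
Annualized: 1.24190^(1/4) − 1 ≈ 0.05565.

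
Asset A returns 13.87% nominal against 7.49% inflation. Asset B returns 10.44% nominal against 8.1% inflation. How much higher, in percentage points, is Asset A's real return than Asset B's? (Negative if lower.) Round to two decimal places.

3.77

Asset A real return: 1.1387/1.0749 − 1 = 5.935%.
Asset B real return: 1.1044/1.081 − 1 = 2.165%.
Difference: 5.935 − 2.165 = 3.770 pp.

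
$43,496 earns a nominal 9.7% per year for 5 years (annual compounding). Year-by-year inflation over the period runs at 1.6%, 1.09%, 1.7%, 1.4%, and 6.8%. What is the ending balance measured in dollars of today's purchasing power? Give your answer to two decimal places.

Nominal value at maturity: $43,496 × (1 + 9.7%)^5 ≈ $69,100.70.
Price-level factor over 5 years: 1.016 × 1.0109 × 1.017 × 1.014 × 1.068 ≈ 1.1311809043.
Dividing the nominal maturity value by the price-level factor gives the value in today's money.

$61,087.22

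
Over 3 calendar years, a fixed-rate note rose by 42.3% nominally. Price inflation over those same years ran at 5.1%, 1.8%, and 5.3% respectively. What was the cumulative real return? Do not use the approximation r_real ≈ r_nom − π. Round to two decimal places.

26.31%

Cumulative inflation factor: 1.051 × 1.018 × 1.053 ≈ 1.12662.
Nominal growth factor: 1.42300. Real growth factor = 1.42300 / 1.12662 ≈ 1.26307.
Total real return ≈ 26.3066%.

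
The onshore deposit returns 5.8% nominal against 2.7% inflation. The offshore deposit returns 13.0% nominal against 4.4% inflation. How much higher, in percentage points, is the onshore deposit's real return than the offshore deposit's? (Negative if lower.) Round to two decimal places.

The onshore deposit real return: 1.058/1.027 − 1 = 3.019%.
The offshore deposit real return: 1.130/1.044 − 1 = 8.238%.
Difference: 3.019 − 8.238 = -5.219 pp.

-5.22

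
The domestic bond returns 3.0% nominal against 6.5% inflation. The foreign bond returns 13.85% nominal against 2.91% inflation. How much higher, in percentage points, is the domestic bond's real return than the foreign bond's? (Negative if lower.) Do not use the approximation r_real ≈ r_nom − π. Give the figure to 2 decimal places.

The domestic bond real return: 1.030/1.065 − 1 = -3.286%.
The foreign bond real return: 1.1385/1.0291 − 1 = 10.631%.
Difference: -3.286 − 10.631 = -13.917 pp.

-13.92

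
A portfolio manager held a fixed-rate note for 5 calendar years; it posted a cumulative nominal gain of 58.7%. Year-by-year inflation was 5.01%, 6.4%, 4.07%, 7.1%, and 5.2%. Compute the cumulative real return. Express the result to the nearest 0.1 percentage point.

21.1%

Cumulative inflation factor: 1.0501 × 1.064 × 1.0407 × 1.071 × 1.052 ≈ 1.31010.
Nominal growth factor: 1.58700. Real growth factor = 1.58700 / 1.31010 ≈ 1.21136.
Total real return ≈ 21.1362%.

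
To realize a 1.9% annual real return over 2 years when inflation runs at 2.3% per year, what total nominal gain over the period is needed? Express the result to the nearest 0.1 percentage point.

8.7%

Required annual nominal rate: (1+1.9%)(1+2.3%) − 1 = 4.2437%.
Cumulative over 2 years: (1 + 0.042437)^2 − 1 ≈ 0.08667.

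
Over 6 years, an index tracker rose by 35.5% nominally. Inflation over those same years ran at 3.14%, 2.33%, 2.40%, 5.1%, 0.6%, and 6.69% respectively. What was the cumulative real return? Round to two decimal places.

11.14%

Cumulative inflation factor: 1.0314 × 1.0233 × 1.0240 × 1.051 × 1.006 × 1.0669 ≈ 1.21914.
Nominal growth factor: 1.35500. Real growth factor = 1.35500 / 1.21914 ≈ 1.11144.
Total real return ≈ 11.1437%.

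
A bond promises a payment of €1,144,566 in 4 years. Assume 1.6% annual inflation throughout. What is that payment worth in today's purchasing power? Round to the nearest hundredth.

€1,074,152.66

Price-level factor over 4 years: (1 + 1.6%)^4 ≈ 1.0655524495.
Purchasing power today: €1,144,566 divided by that factor.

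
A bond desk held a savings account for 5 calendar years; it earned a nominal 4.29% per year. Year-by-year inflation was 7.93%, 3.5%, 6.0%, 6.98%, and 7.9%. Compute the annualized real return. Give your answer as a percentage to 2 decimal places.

-2.03%

Cumulative inflation factor: 1.0793 × 1.035 × 1.060 × 1.0698 × 1.079 ≈ 1.36682.
Nominal growth factor: 1.23371. Real growth factor = 1.23371 / 1.36682 ≈ 0.90261.
Annualized: 0.90261^(1/5) − 1 ≈ -0.02028.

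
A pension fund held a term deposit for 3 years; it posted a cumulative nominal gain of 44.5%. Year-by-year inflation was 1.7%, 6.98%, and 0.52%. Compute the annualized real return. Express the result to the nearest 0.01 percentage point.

9.73%

Cumulative inflation factor: 1.017 × 1.0698 × 1.0052 ≈ 1.09364.
Nominal growth factor: 1.44500. Real growth factor = 1.44500 / 1.09364 ≈ 1.32127.
Annualized: 1.32127^(1/3) − 1 ≈ 0.09731.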